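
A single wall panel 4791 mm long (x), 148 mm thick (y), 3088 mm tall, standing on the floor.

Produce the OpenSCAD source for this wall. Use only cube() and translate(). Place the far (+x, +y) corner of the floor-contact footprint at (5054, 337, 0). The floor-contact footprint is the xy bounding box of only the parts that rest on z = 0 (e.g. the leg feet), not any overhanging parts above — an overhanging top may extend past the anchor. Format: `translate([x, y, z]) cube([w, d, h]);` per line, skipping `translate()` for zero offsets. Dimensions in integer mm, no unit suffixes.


translate([263, 189, 0]) cube([4791, 148, 3088]);


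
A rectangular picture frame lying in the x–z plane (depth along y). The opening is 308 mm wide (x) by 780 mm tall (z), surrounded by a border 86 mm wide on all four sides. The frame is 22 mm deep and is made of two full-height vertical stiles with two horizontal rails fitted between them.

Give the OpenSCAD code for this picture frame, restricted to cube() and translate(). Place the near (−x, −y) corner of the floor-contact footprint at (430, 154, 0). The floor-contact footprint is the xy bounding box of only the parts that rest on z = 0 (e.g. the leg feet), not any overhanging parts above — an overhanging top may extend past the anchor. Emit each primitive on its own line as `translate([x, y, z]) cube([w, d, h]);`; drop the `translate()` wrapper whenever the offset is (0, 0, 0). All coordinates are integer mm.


translate([430, 154, 0]) cube([86, 22, 952]);
translate([824, 154, 0]) cube([86, 22, 952]);
translate([516, 154, 0]) cube([308, 22, 86]);
translate([516, 154, 866]) cube([308, 22, 86]);


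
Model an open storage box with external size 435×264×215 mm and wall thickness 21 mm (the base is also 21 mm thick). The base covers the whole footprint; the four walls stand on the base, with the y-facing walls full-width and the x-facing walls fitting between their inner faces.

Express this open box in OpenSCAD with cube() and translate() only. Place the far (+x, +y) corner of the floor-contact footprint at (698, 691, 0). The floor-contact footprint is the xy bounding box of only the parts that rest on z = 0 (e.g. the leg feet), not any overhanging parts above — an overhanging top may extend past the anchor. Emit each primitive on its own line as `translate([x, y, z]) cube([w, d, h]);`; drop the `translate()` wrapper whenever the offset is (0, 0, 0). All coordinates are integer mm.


translate([263, 427, 0]) cube([435, 264, 21]);
translate([263, 427, 21]) cube([435, 21, 194]);
translate([263, 670, 21]) cube([435, 21, 194]);
translate([263, 448, 21]) cube([21, 222, 194]);
translate([677, 448, 21]) cube([21, 222, 194]);


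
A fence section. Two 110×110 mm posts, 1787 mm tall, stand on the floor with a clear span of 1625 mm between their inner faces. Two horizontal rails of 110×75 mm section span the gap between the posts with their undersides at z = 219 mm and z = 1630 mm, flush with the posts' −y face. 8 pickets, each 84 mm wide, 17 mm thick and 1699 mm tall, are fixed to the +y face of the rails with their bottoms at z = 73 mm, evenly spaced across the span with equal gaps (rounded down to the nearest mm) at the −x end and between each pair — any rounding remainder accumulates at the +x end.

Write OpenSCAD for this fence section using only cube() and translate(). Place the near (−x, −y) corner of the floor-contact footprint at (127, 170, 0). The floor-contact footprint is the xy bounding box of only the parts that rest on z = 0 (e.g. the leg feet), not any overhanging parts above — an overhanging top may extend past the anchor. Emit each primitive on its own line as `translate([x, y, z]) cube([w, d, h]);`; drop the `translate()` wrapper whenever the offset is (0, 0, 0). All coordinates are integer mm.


translate([127, 170, 0]) cube([110, 110, 1787]);
translate([1862, 170, 0]) cube([110, 110, 1787]);
translate([237, 170, 219]) cube([1625, 110, 75]);
translate([237, 170, 1630]) cube([1625, 110, 75]);
translate([342, 280, 73]) cube([84, 17, 1699]);
translate([531, 280, 73]) cube([84, 17, 1699]);
translate([720, 280, 73]) cube([84, 17, 1699]);
translate([909, 280, 73]) cube([84, 17, 1699]);
translate([1098, 280, 73]) cube([84, 17, 1699]);
translate([1287, 280, 73]) cube([84, 17, 1699]);
translate([1476, 280, 73]) cube([84, 17, 1699]);
translate([1665, 280, 73]) cube([84, 17, 1699]);


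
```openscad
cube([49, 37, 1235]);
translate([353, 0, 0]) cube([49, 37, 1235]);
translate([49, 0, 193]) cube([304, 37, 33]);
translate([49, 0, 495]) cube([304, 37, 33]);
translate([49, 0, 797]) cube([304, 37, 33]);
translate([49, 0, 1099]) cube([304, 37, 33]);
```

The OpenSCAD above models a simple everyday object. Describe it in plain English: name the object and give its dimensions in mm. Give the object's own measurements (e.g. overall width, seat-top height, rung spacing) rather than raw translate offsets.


A straight ladder. Two 49×37 mm vertical rails, 1235 mm tall, stand 402 mm apart (outside-to-outside) with their front faces coplanar on the −y side. 4 rungs, each 37 mm deep and 33 mm tall, span between the inner faces of the rails, front faces flush with the rails. The lowest rung's underside is at z = 193 mm and rungs are spaced 302 mm apart (underside to underside).


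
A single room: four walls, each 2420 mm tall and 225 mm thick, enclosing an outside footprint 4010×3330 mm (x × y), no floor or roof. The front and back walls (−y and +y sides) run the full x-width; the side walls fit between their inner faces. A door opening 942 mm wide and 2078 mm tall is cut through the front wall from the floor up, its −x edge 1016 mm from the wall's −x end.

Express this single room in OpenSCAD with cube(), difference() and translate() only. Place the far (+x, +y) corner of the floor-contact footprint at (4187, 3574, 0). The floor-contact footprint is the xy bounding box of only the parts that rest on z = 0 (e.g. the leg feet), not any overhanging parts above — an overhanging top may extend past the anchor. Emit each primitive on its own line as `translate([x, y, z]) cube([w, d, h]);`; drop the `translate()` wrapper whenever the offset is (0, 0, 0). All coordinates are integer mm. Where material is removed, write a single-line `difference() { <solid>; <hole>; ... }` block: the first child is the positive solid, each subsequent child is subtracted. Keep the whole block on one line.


difference() { translate([177, 244, 0]) cube([4010, 225, 2420]); translate([1193, 244, 0]) cube([942, 225, 2078]); }
translate([177, 3349, 0]) cube([4010, 225, 2420]);
translate([177, 469, 0]) cube([225, 2880, 2420]);
translate([3962, 469, 0]) cube([225, 2880, 2420]);


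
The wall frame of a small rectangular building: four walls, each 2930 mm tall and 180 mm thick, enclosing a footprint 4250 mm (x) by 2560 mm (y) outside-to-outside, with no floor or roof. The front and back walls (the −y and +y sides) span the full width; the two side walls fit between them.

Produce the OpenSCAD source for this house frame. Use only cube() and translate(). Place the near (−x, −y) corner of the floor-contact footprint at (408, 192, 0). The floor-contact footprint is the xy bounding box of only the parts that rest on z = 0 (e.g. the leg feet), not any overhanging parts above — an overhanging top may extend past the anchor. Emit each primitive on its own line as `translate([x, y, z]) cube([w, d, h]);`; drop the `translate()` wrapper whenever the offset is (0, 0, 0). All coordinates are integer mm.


translate([408, 192, 0]) cube([4250, 180, 2930]);
translate([408, 2572, 0]) cube([4250, 180, 2930]);
translate([408, 372, 0]) cube([180, 2200, 2930]);
translate([4478, 372, 0]) cube([180, 2200, 2930]);


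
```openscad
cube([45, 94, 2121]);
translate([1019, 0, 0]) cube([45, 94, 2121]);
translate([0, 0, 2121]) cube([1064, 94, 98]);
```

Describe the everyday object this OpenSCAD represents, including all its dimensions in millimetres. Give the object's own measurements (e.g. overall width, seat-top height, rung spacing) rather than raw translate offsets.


A door frame. The clear opening is 974 mm wide and 2121 mm high. Two 45 mm wide jambs, 94 mm deep, stand either side of the opening from the floor to the top of the opening. A 98 mm thick head sits across the top of both jambs, spanning the full outside width of the frame.


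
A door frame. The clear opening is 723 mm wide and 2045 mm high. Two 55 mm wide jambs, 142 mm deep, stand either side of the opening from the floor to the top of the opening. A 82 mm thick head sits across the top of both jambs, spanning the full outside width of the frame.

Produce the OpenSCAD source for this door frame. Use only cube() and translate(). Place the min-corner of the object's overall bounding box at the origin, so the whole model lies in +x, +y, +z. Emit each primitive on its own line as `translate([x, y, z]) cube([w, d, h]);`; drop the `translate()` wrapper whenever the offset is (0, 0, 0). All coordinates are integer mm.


cube([55, 142, 2045]);
translate([778, 0, 0]) cube([55, 142, 2045]);
translate([0, 0, 2045]) cube([833, 142, 82]);


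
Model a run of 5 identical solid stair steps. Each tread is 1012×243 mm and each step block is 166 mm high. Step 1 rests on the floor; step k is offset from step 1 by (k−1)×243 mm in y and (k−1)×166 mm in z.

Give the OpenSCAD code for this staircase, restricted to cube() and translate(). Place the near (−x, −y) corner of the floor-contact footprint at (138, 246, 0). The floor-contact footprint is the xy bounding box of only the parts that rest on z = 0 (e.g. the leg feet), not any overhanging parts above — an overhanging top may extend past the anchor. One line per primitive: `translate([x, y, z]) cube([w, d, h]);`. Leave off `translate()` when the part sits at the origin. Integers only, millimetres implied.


translate([138, 246, 0]) cube([1012, 243, 166]);
translate([138, 489, 166]) cube([1012, 243, 166]);
translate([138, 732, 332]) cube([1012, 243, 166]);
translate([138, 975, 498]) cube([1012, 243, 166]);
translate([138, 1218, 664]) cube([1012, 243, 166]);


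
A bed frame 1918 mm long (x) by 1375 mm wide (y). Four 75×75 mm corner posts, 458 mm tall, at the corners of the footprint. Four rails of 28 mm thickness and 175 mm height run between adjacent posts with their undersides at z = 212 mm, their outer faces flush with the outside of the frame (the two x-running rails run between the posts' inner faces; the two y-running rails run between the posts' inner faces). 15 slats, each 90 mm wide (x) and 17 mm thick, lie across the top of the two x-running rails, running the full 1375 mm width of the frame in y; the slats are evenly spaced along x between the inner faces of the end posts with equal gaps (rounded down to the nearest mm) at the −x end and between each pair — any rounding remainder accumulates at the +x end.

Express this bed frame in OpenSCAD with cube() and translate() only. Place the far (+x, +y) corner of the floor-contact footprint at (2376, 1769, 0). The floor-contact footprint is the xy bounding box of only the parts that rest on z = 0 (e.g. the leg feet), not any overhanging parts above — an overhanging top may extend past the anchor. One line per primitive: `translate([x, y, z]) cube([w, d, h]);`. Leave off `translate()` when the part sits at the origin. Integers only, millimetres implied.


translate([458, 394, 0]) cube([75, 75, 458]);
translate([458, 1694, 0]) cube([75, 75, 458]);
translate([2301, 394, 0]) cube([75, 75, 458]);
translate([2301, 1694, 0]) cube([75, 75, 458]);
translate([533, 394, 212]) cube([1768, 28, 175]);
translate([533, 1741, 212]) cube([1768, 28, 175]);
translate([458, 469, 212]) cube([28, 1225, 175]);
translate([2348, 469, 212]) cube([28, 1225, 175]);
translate([559, 394, 387]) cube([90, 1375, 17]);
translate([675, 394, 387]) cube([90, 1375, 17]);
translate([791, 394, 387]) cube([90, 1375, 17]);
translate([907, 394, 387]) cube([90, 1375, 17]);
translate([1023, 394, 387]) cube([90, 1375, 17]);
translate([1139, 394, 387]) cube([90, 1375, 17]);
translate([1255, 394, 387]) cube([90, 1375, 17]);
translate([1371, 394, 387]) cube([90, 1375, 17]);
translate([1487, 394, 387]) cube([90, 1375, 17]);
translate([1603, 394, 387]) cube([90, 1375, 17]);
translate([1719, 394, 387]) cube([90, 1375, 17]);
translate([1835, 394, 387]) cube([90, 1375, 17]);
translate([1951, 394, 387]) cube([90, 1375, 17]);
translate([2067, 394, 387]) cube([90, 1375, 17]);
translate([2183, 394, 387]) cube([90, 1375, 17]);


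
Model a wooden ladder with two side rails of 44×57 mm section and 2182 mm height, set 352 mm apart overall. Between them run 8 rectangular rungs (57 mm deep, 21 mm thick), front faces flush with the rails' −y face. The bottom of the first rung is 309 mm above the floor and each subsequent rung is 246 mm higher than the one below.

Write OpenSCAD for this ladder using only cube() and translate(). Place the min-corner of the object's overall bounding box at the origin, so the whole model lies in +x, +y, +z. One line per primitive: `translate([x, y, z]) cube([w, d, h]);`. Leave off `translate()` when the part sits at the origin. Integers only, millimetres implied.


cube([44, 57, 2182]);
translate([308, 0, 0]) cube([44, 57, 2182]);
translate([44, 0, 309]) cube([264, 57, 21]);
translate([44, 0, 555]) cube([264, 57, 21]);
translate([44, 0, 801]) cube([264, 57, 21]);
translate([44, 0, 1047]) cube([264, 57, 21]);
translate([44, 0, 1293]) cube([264, 57, 21]);
translate([44, 0, 1539]) cube([264, 57, 21]);
translate([44, 0, 1785]) cube([264, 57, 21]);
translate([44, 0, 2031]) cube([264, 57, 21]);


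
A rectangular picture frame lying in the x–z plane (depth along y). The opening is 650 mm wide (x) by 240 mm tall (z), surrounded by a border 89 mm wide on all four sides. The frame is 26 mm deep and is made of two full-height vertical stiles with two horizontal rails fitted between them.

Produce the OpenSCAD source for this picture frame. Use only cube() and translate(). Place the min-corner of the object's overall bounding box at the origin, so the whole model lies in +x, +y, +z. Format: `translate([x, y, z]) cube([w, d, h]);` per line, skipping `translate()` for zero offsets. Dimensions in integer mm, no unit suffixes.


cube([89, 26, 418]);
translate([739, 0, 0]) cube([89, 26, 418]);
translate([89, 0, 0]) cube([650, 26, 89]);
translate([89, 0, 329]) cube([650, 26, 89]);


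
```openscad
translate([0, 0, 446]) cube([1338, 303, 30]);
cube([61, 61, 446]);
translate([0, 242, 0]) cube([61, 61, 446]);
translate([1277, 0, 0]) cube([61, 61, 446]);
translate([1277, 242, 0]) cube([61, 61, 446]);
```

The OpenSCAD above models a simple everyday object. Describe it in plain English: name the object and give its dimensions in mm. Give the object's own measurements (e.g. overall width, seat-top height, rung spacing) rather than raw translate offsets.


A bench: a 1338×303 mm seat slab, 30 mm thick, top at z = 476 mm, on four 61×61 mm square legs flush with the seat corners and standing on z = 0.


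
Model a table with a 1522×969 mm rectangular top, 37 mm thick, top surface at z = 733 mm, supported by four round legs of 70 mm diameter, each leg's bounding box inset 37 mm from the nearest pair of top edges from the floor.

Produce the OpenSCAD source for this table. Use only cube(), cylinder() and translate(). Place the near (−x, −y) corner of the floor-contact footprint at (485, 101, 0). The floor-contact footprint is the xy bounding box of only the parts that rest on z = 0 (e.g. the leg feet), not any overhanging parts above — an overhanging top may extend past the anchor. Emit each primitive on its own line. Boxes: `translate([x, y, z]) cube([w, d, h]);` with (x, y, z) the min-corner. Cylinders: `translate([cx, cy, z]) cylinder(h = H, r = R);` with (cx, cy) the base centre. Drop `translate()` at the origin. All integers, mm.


// leg_h = 733 - 37 = 696
translate([448, 64, 696]) cube([1522, 969, 37]);
translate([520, 136, 0]) cylinder(h = 696, r = 35);
translate([1898, 136, 0]) cylinder(h = 696, r = 35);
translate([520, 961, 0]) cylinder(h = 696, r = 35);
translate([1898, 961, 0]) cylinder(h = 696, r = 35);


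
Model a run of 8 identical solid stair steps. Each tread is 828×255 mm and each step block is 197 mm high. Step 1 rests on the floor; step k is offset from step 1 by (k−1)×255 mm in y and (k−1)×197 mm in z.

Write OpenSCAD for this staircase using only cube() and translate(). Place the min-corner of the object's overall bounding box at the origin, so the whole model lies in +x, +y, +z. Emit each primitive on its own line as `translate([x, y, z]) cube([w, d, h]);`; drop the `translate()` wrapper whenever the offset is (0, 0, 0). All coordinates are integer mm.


cube([828, 255, 197]);
translate([0, 255, 197]) cube([828, 255, 197]);
translate([0, 510, 394]) cube([828, 255, 197]);
translate([0, 765, 591]) cube([828, 255, 197]);
translate([0, 1020, 788]) cube([828, 255, 197]);
translate([0, 1275, 985]) cube([828, 255, 197]);
translate([0, 1530, 1182]) cube([828, 255, 197]);
translate([0, 1785, 1379]) cube([828, 255, 197]);


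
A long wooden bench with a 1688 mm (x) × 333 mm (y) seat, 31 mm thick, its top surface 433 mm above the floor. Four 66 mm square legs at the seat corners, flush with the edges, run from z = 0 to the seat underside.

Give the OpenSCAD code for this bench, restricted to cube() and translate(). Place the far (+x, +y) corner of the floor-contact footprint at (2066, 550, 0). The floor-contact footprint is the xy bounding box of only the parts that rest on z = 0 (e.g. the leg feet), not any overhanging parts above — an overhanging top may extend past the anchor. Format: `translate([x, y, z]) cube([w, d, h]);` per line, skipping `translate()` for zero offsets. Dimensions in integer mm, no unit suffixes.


translate([378, 217, 402]) cube([1688, 333, 31]);
translate([378, 217, 0]) cube([66, 66, 402]);
translate([378, 484, 0]) cube([66, 66, 402]);
translate([2000, 217, 0]) cube([66, 66, 402]);
translate([2000, 484, 0]) cube([66, 66, 402]);


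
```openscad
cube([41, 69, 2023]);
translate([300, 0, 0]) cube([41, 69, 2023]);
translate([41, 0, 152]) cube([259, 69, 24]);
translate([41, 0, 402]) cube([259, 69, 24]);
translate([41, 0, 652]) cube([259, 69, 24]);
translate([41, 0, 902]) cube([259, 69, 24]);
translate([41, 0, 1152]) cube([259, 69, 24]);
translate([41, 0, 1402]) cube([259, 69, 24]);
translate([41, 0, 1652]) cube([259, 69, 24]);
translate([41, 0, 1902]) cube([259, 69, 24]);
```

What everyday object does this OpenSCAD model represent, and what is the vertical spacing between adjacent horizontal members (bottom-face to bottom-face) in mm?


A ladder. The rung spacing is 250 mm.

Two tall 41×69 posts with 8 short bars between them — a ladder. Adjacent rungs sit at z = 152 and z = 402, so the spacing is 402 − 152 = 250 mm.


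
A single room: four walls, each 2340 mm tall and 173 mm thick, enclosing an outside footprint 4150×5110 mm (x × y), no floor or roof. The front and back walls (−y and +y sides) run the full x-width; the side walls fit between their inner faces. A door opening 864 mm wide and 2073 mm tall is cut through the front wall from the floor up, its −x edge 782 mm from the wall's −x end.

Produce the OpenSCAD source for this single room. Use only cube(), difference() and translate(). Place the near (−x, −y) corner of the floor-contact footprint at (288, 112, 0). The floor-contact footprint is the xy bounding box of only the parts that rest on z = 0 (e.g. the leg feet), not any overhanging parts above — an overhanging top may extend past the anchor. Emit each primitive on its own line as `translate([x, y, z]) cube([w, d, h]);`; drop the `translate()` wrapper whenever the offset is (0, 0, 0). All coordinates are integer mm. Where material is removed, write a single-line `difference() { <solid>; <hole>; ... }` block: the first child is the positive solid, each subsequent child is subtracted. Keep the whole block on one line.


difference() { translate([288, 112, 0]) cube([4150, 173, 2340]); translate([1070, 112, 0]) cube([864, 173, 2073]); }
translate([288, 5049, 0]) cube([4150, 173, 2340]);
translate([288, 285, 0]) cube([173, 4764, 2340]);
translate([4265, 285, 0]) cube([173, 4764, 2340]);


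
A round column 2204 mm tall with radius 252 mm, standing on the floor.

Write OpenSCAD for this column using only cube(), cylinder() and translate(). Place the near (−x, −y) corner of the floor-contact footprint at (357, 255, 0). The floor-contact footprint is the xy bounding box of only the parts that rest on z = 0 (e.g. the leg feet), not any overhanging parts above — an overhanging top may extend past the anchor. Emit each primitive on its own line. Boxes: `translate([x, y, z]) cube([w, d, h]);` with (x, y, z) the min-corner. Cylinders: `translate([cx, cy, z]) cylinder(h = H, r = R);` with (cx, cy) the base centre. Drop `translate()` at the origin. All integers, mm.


translate([609, 507, 0]) cylinder(h = 2204, r = 252);


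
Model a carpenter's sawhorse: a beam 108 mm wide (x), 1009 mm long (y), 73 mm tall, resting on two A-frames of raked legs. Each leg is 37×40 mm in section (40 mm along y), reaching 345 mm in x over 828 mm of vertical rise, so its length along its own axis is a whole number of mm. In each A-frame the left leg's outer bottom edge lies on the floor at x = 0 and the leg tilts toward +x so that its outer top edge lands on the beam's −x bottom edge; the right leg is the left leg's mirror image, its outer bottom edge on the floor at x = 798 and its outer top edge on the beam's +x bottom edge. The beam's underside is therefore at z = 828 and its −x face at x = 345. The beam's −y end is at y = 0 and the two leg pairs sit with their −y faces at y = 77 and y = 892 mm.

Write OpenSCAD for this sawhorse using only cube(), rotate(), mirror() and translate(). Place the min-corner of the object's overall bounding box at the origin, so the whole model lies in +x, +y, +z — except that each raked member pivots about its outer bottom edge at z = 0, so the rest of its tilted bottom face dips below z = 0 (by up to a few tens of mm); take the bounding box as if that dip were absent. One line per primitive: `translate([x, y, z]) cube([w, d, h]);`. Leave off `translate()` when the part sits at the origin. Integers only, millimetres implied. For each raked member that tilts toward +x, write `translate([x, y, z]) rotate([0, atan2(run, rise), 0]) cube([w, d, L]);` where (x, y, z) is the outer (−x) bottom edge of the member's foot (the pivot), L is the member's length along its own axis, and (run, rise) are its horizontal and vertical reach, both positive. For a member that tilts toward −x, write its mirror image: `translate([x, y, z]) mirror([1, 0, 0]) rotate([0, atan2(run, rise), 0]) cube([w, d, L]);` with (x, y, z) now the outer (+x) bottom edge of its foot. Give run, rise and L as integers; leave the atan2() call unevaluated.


translate([345, 0, 828]) cube([108, 1009, 73]);
translate([0, 77, 0]) rotate([0, atan2(345, 828), 0]) cube([37, 40, 897]);
translate([798, 77, 0]) mirror([1, 0, 0]) rotate([0, atan2(345, 828), 0]) cube([37, 40, 897]);
translate([0, 892, 0]) rotate([0, atan2(345, 828), 0]) cube([37, 40, 897]);
translate([798, 892, 0]) mirror([1, 0, 0]) rotate([0, atan2(345, 828), 0]) cube([37, 40, 897]);


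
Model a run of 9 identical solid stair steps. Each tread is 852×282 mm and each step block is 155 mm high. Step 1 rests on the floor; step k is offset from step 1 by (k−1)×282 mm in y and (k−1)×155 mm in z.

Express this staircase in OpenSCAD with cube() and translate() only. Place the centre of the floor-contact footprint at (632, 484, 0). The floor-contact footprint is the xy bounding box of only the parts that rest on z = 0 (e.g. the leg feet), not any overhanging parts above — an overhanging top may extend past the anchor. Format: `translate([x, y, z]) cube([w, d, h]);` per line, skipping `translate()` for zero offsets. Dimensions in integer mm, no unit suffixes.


translate([206, 343, 0]) cube([852, 282, 155]);
translate([206, 625, 155]) cube([852, 282, 155]);
translate([206, 907, 310]) cube([852, 282, 155]);
translate([206, 1189, 465]) cube([852, 282, 155]);
translate([206, 1471, 620]) cube([852, 282, 155]);
translate([206, 1753, 775]) cube([852, 282, 155]);
translate([206, 2035, 930]) cube([852, 282, 155]);
translate([206, 2317, 1085]) cube([852, 282, 155]);
translate([206, 2599, 1240]) cube([852, 282, 155]);


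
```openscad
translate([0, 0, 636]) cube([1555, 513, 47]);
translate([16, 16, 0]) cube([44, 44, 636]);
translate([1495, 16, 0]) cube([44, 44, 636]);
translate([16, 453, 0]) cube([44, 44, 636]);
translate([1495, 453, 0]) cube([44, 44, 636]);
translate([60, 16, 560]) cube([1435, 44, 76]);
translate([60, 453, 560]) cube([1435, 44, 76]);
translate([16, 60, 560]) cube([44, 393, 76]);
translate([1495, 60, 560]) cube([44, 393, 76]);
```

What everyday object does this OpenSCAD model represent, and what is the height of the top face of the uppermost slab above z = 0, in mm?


A table. The table height is 683 mm.

A 1555×513×47 slab sits at z = 636 on four 44 mm square posts — a table. The top surface is at 636 + 47 = 683 mm.


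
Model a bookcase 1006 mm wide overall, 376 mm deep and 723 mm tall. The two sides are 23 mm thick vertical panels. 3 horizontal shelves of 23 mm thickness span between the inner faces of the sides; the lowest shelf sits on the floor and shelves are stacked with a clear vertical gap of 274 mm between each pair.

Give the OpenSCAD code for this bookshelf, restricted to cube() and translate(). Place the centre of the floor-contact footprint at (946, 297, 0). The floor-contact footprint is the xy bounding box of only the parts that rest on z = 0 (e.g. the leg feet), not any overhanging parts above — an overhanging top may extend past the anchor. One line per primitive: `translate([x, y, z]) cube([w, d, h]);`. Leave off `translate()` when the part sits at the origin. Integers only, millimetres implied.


translate([443, 109, 0]) cube([23, 376, 723]);
translate([1426, 109, 0]) cube([23, 376, 723]);
translate([466, 109, 0]) cube([960, 376, 23]);
translate([466, 109, 297]) cube([960, 376, 23]);
translate([466, 109, 594]) cube([960, 376, 23]);


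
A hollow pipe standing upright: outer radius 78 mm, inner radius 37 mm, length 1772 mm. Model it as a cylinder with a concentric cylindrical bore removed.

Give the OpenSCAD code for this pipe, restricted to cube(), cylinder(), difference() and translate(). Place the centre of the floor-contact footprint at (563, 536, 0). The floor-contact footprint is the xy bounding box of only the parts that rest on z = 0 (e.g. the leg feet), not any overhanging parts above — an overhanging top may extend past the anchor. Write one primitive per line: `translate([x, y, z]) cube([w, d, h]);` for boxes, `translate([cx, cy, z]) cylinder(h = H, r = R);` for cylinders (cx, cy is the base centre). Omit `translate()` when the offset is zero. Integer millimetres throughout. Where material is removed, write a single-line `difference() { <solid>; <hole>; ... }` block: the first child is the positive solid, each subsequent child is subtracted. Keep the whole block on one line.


difference() { translate([563, 536, 0]) cylinder(h = 1772, r = 78); translate([563, 536, 0]) cylinder(h = 1772, r = 37); }


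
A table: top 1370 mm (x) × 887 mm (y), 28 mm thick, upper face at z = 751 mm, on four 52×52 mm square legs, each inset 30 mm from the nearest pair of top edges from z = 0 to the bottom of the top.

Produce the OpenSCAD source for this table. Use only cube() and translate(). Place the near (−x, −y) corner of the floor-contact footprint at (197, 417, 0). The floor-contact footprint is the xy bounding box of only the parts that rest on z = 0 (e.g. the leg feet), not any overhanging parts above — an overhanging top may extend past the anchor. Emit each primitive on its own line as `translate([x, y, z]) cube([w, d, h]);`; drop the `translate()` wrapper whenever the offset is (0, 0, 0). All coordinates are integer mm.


translate([167, 387, 723]) cube([1370, 887, 28]);
translate([197, 417, 0]) cube([52, 52, 723]);
translate([1455, 417, 0]) cube([52, 52, 723]);
translate([197, 1192, 0]) cube([52, 52, 723]);
translate([1455, 1192, 0]) cube([52, 52, 723]);


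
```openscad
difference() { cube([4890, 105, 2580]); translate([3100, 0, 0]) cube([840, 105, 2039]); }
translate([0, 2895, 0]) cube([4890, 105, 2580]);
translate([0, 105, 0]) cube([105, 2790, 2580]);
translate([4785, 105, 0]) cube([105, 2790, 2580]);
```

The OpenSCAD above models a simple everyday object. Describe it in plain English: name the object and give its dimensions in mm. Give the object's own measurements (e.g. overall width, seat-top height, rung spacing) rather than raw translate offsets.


A single room: four walls, each 2580 mm tall and 105 mm thick, enclosing an outside footprint 4890×3000 mm (x × y), no floor or roof. The front and back walls (−y and +y sides) run the full x-width; the side walls fit between their inner faces. A door opening 840 mm wide and 2039 mm tall is cut through the front wall from the floor up, its −x edge 3100 mm from the wall's −x end.


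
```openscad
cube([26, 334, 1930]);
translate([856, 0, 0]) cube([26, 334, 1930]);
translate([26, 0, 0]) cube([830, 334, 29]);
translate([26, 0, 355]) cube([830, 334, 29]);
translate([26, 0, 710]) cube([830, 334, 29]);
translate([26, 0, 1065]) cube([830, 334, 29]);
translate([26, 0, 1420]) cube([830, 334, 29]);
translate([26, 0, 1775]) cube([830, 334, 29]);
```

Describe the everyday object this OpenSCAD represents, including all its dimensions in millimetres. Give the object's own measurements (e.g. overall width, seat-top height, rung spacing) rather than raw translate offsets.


An open bookshelf. Two side panels, each 26 mm thick, 334 mm deep and 1930 mm tall, stand 882 mm apart (outside-to-outside). Between them sit 6 shelves, each 29 mm thick and 334 mm deep, spanning the full gap between the sides. The bottom shelf rests on the floor (its underside at z = 0) and the clear gap between one shelf's top and the next shelf's underside is 326 mm.


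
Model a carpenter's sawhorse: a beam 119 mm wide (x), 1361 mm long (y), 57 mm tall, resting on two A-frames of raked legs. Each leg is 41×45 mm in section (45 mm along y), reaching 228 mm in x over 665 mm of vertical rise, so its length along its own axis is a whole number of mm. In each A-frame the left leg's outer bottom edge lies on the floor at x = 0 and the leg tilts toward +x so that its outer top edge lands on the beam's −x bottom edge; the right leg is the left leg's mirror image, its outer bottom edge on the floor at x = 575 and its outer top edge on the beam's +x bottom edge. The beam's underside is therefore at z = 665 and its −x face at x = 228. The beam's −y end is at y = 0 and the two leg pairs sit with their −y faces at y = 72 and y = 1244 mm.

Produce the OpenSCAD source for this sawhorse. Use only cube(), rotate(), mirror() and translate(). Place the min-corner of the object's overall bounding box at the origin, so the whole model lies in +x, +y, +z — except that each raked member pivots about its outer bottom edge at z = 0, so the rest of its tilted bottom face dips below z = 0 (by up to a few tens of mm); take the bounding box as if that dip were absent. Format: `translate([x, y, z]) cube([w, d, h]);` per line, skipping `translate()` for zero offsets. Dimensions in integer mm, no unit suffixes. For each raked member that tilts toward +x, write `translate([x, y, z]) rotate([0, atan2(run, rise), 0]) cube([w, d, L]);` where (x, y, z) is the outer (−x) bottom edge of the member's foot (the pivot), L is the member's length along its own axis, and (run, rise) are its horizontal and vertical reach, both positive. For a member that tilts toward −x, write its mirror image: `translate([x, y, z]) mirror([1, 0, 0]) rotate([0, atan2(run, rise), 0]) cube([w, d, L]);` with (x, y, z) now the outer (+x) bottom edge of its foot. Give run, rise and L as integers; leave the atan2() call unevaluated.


translate([228, 0, 665]) cube([119, 1361, 57]);
translate([0, 72, 0]) rotate([0, atan2(228, 665), 0]) cube([41, 45, 703]);
translate([575, 72, 0]) mirror([1, 0, 0]) rotate([0, atan2(228, 665), 0]) cube([41, 45, 703]);
translate([0, 1244, 0]) rotate([0, atan2(228, 665), 0]) cube([41, 45, 703]);
translate([575, 1244, 0]) mirror([1, 0, 0]) rotate([0, atan2(228, 665), 0]) cube([41, 45, 703]);


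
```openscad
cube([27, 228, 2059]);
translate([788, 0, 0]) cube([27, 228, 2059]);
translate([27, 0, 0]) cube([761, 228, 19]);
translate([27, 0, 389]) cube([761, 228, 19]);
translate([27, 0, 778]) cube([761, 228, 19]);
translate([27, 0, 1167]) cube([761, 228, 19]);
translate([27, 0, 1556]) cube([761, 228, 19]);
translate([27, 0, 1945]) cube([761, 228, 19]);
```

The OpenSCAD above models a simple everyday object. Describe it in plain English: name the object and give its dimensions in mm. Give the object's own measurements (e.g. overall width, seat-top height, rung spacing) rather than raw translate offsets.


An open bookshelf. Two side panels, each 27 mm thick, 228 mm deep and 2059 mm tall, stand 815 mm apart (outside-to-outside). Between them sit 6 shelves, each 19 mm thick and 228 mm deep, spanning the full gap between the sides. The bottom shelf rests on the floor (its underside at z = 0) and the clear gap between one shelf's top and the next shelf's underside is 370 mm.


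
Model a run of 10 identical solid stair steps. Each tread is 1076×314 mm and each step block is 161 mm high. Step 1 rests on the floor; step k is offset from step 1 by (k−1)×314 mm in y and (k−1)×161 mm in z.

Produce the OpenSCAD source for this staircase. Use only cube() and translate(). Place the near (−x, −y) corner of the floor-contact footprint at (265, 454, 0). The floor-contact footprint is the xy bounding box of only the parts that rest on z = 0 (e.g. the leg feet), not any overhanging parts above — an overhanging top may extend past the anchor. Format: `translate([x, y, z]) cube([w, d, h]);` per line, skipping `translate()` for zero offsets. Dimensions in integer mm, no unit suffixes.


translate([265, 454, 0]) cube([1076, 314, 161]);
translate([265, 768, 161]) cube([1076, 314, 161]);
translate([265, 1082, 322]) cube([1076, 314, 161]);
translate([265, 1396, 483]) cube([1076, 314, 161]);
translate([265, 1710, 644]) cube([1076, 314, 161]);
translate([265, 2024, 805]) cube([1076, 314, 161]);
translate([265, 2338, 966]) cube([1076, 314, 161]);
translate([265, 2652, 1127]) cube([1076, 314, 161]);
translate([265, 2966, 1288]) cube([1076, 314, 161]);
translate([265, 3280, 1449]) cube([1076, 314, 161]);


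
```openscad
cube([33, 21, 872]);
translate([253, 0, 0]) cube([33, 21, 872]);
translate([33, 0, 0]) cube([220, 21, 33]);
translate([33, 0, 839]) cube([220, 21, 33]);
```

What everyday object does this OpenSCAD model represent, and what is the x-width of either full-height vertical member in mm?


A picture frame. The border width is 33 mm.

Four thin pieces enclosing a rectangular opening — a picture frame. The two full-height stiles are 872 mm tall; the top rail sits at z = 839 and is 33 mm tall, so the border above the opening is 872 − 839 = 33 mm, matching the stile x-width.


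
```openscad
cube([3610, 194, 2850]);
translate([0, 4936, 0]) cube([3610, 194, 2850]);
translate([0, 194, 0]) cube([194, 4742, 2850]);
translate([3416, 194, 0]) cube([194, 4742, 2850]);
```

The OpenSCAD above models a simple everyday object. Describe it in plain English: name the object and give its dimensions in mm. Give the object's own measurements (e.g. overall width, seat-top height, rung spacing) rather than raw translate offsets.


The wall frame of a small rectangular building: four walls, each 2850 mm tall and 194 mm thick, enclosing a footprint 3610 mm (x) by 5130 mm (y) outside-to-outside, with no floor or roof. The front and back walls (the −y and +y sides) span the full width; the two side walls fit between them.


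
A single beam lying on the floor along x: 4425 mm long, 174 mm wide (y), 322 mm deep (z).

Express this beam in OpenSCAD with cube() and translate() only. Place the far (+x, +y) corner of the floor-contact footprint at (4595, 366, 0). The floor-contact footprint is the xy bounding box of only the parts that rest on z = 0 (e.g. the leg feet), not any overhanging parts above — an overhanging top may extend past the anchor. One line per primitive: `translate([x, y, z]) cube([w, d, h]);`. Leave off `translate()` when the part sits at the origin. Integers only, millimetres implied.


translate([170, 192, 0]) cube([4425, 174, 322]);


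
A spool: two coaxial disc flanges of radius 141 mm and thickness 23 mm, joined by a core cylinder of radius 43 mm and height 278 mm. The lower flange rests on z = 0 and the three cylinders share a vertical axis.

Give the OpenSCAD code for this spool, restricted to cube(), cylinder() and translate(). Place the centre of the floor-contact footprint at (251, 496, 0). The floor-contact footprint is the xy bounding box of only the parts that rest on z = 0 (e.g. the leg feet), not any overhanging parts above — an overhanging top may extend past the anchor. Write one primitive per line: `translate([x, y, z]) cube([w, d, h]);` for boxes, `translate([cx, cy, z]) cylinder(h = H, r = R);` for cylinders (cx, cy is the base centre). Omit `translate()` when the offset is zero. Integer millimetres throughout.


translate([251, 496, 0]) cylinder(h = 23, r = 141);
translate([251, 496, 23]) cylinder(h = 278, r = 43);
translate([251, 496, 301]) cylinder(h = 23, r = 141);


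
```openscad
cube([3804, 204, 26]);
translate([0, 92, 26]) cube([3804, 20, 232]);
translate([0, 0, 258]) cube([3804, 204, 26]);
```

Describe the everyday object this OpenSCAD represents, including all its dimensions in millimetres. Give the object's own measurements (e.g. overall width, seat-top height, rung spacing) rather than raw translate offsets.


An I-beam lying along x, 3804 mm long. Overall section height 284 mm. Two flanges 204 mm wide (y) and 26 mm thick, one on the floor and one at the top; a web 20 mm thick runs between them, centred on the flange width.


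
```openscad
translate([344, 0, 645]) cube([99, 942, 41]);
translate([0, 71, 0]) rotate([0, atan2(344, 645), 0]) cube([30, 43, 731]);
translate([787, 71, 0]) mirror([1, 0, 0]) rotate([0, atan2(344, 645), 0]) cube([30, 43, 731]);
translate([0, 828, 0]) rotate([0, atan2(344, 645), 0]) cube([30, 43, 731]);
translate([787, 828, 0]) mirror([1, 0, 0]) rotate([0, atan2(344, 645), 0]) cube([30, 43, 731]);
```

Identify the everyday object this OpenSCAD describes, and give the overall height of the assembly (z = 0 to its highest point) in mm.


A sawhorse. The overall height is 686 mm.

A beam across two mirrored pairs of raked legs — a sawhorse. The beam's underside is at z = 645 (matching the legs' vertical rise in atan2(344, 645)) and the beam is 41 mm tall, so its top is at 645 + 41 = 686 mm. The raked legs top out at the beam's underside, so that is the highest point.


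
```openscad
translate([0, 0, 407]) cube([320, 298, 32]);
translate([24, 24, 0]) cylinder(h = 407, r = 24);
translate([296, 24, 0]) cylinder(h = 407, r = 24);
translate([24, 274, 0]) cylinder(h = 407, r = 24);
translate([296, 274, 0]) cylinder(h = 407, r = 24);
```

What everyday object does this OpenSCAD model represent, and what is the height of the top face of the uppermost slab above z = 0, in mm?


A stool. The seat height is 439 mm.

A 320×298×32 slab at z = 407 on four corner cylinders — a stool. The seat top is 407 + 32 = 439 mm.


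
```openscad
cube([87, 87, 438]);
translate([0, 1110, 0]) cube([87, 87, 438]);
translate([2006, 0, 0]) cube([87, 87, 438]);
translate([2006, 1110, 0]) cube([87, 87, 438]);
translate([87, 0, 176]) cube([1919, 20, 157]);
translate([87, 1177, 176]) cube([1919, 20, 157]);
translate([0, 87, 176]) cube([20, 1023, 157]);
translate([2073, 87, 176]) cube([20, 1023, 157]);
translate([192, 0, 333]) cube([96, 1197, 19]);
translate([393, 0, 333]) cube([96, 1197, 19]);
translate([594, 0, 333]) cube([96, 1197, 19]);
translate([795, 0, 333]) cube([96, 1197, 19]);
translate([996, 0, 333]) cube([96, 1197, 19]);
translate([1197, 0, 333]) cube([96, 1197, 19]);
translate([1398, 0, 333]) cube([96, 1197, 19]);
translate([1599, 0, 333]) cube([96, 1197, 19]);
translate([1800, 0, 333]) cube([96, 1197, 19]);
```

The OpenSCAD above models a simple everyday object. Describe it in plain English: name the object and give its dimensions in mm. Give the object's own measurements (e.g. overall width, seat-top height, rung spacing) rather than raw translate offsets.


A bed frame 2093 mm long (x) by 1197 mm wide (y). Four 87×87 mm corner posts, 438 mm tall, at the corners of the footprint. Four rails of 20 mm thickness and 157 mm height run between adjacent posts with their undersides at z = 176 mm, their outer faces flush with the outside of the frame (the two x-running rails run between the posts' inner faces; the two y-running rails run between the posts' inner faces). 9 slats, each 96 mm wide (x) and 19 mm thick, lie across the top of the two x-running rails, running the full 1197 mm width of the frame in y; along x they sit between the end posts with a 105 mm gap after the −x posts and between neighbouring slats, leaving 110 mm before the +x posts.
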